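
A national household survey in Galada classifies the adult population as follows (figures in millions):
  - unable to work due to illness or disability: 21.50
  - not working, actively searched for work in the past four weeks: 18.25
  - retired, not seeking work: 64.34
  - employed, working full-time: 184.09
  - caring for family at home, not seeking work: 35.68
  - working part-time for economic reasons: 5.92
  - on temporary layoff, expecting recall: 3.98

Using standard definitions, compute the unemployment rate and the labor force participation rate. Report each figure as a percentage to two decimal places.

Unemployment rate ≈ 10.47%; labor force participation rate ≈ 63.59%.

Employed = 184.09 + 5.92 = 190.01 million (anyone who worked, including part-time for economic reasons, counts as employed).
Unemployed = 18.25 + 3.98 = 22.23 million (jobless and actively searching, or on temporary layoff).
Labor force = 190.01 + 22.23 = 212.24 million.
Not in labor force = 21.50 + 64.34 + 35.68 = 121.52 million (those not working and not actively searching are outside the labor force).
Civilian working-age population = 212.24 + 121.52 = 333.76 million.
Unemployment rate = 22.23 / 212.24 = 10.47%.
Labor force participation rate = 212.24 / 333.76 = 63.59%.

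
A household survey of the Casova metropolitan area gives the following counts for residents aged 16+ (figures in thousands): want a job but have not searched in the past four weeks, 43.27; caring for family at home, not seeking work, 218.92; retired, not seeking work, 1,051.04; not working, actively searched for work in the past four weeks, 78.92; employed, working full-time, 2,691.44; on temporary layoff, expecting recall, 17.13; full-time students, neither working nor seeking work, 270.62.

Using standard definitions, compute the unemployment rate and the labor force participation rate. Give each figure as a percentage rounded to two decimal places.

Unemployment rate ≈ 3.45%; labor force participation rate ≈ 63.77%.

Employed = 2,691.44 thousand.
Unemployed = 78.92 + 17.13 = 96.05 thousand (jobless and actively searching, or on temporary layoff).
Labor force = 2,691.44 + 96.05 = 2,787.49 thousand.
Not in labor force = 43.27 + 218.92 + 1,051.04 + 270.62 = 1,583.85 thousand (those not working and not actively searching are outside the labor force — including those who want a job but have given up searching).
Civilian working-age population = 2,787.49 + 1,583.85 = 4,371.34 thousand.
Unemployment rate = 96.05 / 2,787.49 = 3.45%.
Labor force participation rate = 2,787.49 / 4,371.34 = 63.77%.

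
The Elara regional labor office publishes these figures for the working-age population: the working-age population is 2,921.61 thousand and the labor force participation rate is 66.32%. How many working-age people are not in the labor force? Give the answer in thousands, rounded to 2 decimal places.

About 984.00 thousand are not in the labor force.

Share not in the labor force = 1 − 0.6632 = 0.3368.
Not in labor force = 0.3368 × 2,921.61 ≈ 984.00 thousand.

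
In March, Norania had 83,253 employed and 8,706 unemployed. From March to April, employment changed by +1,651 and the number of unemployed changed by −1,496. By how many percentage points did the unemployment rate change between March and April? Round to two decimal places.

The unemployment rate changed by −1.64 percentage points.

March: labor force = 83,253 + 8,706 = 91,959; u = 8,706/91,959 = 9.47%.
April: labor force = 84,904 + 7,210 = 92,114; u = 7,210/92,114 = 7.83%.
Change = 7.83% − 9.47% = −1.64 pp.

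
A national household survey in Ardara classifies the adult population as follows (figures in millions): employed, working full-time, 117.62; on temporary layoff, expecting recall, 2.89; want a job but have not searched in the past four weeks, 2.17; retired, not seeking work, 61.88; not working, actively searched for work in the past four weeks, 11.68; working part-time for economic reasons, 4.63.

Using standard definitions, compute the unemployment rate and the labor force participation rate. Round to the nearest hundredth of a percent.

Unemployment rate ≈ 10.65%; labor force participation rate ≈ 68.11%.

Employed = 117.62 + 4.63 = 122.25 million (anyone who worked, including part-time for economic reasons, counts as employed).
Unemployed = 2.89 + 11.68 = 14.57 million (jobless and actively searching, or on temporary layoff).
Labor force = 122.25 + 14.57 = 136.82 million.
Not in labor force = 2.17 + 61.88 = 64.05 million (those not working and not actively searching are outside the labor force — including those who want a job but have given up searching).
Civilian working-age population = 136.82 + 64.05 = 200.87 million.
Unemployment rate = 14.57 / 136.82 = 10.65%.
Labor force participation rate = 136.82 / 200.87 = 68.11%.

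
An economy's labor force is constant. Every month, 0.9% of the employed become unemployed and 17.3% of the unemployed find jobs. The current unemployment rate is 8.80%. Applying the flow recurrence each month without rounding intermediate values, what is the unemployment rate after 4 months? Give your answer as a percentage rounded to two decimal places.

Unemployment rate after four months ≈ 6.67%.

With a fixed labor force, u_{t+1} = u_t + s·(1−u_t) − f·u_t = u_t·(1−s−f) + s.
Here 1−s−f = 0.818 and s = 0.009.
u_1 = 0.088000 × 0.818 + 0.009 = 0.080984.
u_2 = 0.080984 × 0.818 + 0.009 = 0.075245.
u_3 = 0.075245 × 0.818 + 0.009 = 0.070550.
u_4 = 0.070550 × 0.818 + 0.009 = 0.066710.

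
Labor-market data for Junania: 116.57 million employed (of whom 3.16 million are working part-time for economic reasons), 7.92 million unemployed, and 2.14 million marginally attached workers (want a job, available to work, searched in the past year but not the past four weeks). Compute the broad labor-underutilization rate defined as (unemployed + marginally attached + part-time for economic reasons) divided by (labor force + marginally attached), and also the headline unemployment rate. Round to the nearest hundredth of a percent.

Labor force = 116.57 + 7.92 = 124.49 million.
Numerator = 7.92 + 2.14 + 3.16 = 13.22 million.
Denominator = 124.49 + 2.14 = 126.63 million.
Broad rate = 13.22 / 126.63 = 10.44%.
Headline unemployment rate = 7.92 / 124.49 = 6.36%.

Broad underutilization rate ≈ 10.44%; headline unemployment rate ≈ 6.36%.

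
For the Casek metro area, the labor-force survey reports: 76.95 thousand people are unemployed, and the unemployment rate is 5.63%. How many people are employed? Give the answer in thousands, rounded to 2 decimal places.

Labor force = U / u = 76.95 / 0.0563 ≈ 1,366.79 thousand.
Employed = labor force − unemployed = 1,366.79 − 76.95 = 1,289.84 thousand.

About 1,289.84 thousand are employed.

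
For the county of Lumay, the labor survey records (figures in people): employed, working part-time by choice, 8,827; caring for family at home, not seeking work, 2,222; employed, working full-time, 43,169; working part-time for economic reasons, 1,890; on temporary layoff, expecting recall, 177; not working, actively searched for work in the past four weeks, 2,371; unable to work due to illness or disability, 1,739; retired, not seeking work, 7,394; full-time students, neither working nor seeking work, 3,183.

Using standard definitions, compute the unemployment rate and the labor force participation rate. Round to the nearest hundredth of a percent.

Employed = 8,827 + 43,169 + 1,890 = 53,886 (anyone who worked, including part-time for economic reasons, counts as employed).
Unemployed = 177 + 2,371 = 2,548 (jobless and actively searching, or on temporary layoff).
Labor force = 53,886 + 2,548 = 56,434.
Not in labor force = 2,222 + 1,739 + 7,394 + 3,183 = 14,538 (those not working and not actively searching are outside the labor force).
Civilian working-age population = 56,434 + 14,538 = 70,972.
Unemployment rate = 2,548 / 56,434 = 4.52%.
Labor force participation rate = 56,434 / 70,972 = 79.52%.

Unemployment rate ≈ 4.52%; labor force participation rate ≈ 79.52%.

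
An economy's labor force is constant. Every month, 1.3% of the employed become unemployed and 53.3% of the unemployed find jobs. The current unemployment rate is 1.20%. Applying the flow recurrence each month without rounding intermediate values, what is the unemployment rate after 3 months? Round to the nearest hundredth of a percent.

Unemployment rate after three months ≈ 2.27%.

With a fixed labor force, u_{t+1} = u_t + s·(1−u_t) − f·u_t = u_t·(1−s−f) + s.
Here 1−s−f = 0.454 and s = 0.013.
u_1 = 0.012000 × 0.454 + 0.013 = 0.018448.
u_2 = 0.018448 × 0.454 + 0.013 = 0.021375.
u_3 = 0.021375 × 0.454 + 0.013 = 0.022704.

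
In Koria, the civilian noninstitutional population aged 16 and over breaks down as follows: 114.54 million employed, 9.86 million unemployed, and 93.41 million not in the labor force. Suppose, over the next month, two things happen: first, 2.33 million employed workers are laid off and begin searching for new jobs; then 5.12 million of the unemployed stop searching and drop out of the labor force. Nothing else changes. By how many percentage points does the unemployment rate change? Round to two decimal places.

The unemployment rate changes by −2.00 percentage points.

Initially, labor force = 114.54 + 9.86 = 124.40 million, so u = 9.86/124.40 = 7.93%.
After the first change, employed falls and unemployed rises by 2.33; labor force unchanged → E = 112.21, U = 12.19, labor force = 124.40 million.
After the second change, unemployed and labor force both fall by 5.12 → E = 112.21, U = 7.07, labor force = 119.28 million.
New unemployment rate = 7.07 / 119.28 = 5.93%.
Change = 5.93% − 7.93% = −2.00 percentage points.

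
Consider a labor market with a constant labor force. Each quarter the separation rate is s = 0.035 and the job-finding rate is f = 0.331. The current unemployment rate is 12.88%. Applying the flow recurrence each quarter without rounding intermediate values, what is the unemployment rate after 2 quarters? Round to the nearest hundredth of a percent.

Unemployment rate after two quarters ≈ 10.90%.

With a fixed labor force, u_{t+1} = u_t + s·(1−u_t) − f·u_t = u_t·(1−s−f) + s.
Here 1−s−f = 0.634 and s = 0.035.
u_1 = 0.128800 × 0.634 + 0.035 = 0.116659.
u_2 = 0.116659 × 0.634 + 0.035 = 0.108962.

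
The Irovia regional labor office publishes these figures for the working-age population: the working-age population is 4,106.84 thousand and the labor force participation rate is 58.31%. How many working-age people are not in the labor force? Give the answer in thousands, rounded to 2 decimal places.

About 1,712.14 thousand are not in the labor force.

Share not in the labor force = 1 − 0.5831 = 0.4169.
Not in labor force = 0.4169 × 4,106.84 ≈ 1,712.14 thousand.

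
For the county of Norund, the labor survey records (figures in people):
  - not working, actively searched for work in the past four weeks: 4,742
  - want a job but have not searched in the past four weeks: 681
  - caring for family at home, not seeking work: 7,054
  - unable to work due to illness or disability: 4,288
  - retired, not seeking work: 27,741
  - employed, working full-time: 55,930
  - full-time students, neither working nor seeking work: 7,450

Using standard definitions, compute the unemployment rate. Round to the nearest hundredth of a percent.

Unemployment rate ≈ 7.82%.

Employed = 55,930.
Unemployed = 4,742.
Labor force = 55,930 + 4,742 = 60,672.
Unemployment rate = 4,742 / 60,672 = 7.82%.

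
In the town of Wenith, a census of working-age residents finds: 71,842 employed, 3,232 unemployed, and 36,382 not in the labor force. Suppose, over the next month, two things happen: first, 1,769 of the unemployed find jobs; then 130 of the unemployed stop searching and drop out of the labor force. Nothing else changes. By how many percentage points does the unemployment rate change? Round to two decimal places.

The unemployment rate changes by −2.53 percentage points.

Initially, labor force = 71,842 + 3,232 = 75,074, so u = 3,232/75,074 = 4.31%.
After the first change, unemployed falls and employed rises by 1,769; labor force unchanged → E = 73,611, U = 1,463, labor force = 75,074.
After the second change, unemployed and labor force both fall by 130 → E = 73,611, U = 1,333, labor force = 74,944.
New unemployment rate = 1,333 / 74,944 = 1.78%.
Change = 1.78% − 4.31% = −2.53 percentage points.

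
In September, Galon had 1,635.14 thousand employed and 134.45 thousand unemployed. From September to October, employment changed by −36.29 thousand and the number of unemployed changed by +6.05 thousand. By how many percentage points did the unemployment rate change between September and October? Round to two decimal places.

The unemployment rate changed by +0.48 percentage points.

September: labor force = 1,635.14 + 134.45 = 1,769.59; u = 134.45/1,769.59 = 7.60%.
October: labor force = 1,598.85 + 140.50 = 1,739.35; u = 140.50/1,739.35 = 8.08%.
Change = 8.08% − 7.60% = +0.48 pp.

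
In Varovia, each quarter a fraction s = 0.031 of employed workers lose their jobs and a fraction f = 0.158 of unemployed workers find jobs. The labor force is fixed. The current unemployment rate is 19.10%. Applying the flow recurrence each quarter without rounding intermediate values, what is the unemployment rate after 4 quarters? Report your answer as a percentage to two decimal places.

With a fixed labor force, u_{t+1} = u_t + s·(1−u_t) − f·u_t = u_t·(1−s−f) + s.
Here 1−s−f = 0.811 and s = 0.031.
u_1 = 0.191000 × 0.811 + 0.031 = 0.185901.
u_2 = 0.185901 × 0.811 + 0.031 = 0.181766.
u_3 = 0.181766 × 0.811 + 0.031 = 0.178412.
u_4 = 0.178412 × 0.811 + 0.031 = 0.175692.

Unemployment rate after four quarters ≈ 17.57%.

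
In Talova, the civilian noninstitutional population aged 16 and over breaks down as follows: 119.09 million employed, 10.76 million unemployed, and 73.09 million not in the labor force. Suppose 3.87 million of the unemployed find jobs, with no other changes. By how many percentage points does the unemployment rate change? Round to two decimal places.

The unemployment rate changes by −2.98 percentage points.

Initially, labor force = 119.09 + 10.76 = 129.85 million, so u = 10.76/129.85 = 8.29%.
After the change, unemployed falls and employed rises by 3.87; labor force unchanged → E = 122.96, U = 6.89, labor force = 129.85 million.
New unemployment rate = 6.89 / 129.85 = 5.31%.
Change = 5.31% − 8.29% = −2.98 percentage points.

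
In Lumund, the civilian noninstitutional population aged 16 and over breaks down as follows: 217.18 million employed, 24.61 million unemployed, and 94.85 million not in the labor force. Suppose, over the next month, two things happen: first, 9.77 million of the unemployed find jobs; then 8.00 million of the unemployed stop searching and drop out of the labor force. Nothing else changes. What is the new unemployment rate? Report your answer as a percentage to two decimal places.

New unemployment rate ≈ 2.93%.

Initially, labor force = 217.18 + 24.61 = 241.79 million, so u = 24.61/241.79 = 10.18%.
After the first change, unemployed falls and employed rises by 9.77; labor force unchanged → E = 226.95, U = 14.84, labor force = 241.79 million.
After the second change, unemployed and labor force both fall by 8.00 → E = 226.95, U = 6.84, labor force = 233.79 million.
New unemployment rate = 6.84 / 233.79 = 2.93%.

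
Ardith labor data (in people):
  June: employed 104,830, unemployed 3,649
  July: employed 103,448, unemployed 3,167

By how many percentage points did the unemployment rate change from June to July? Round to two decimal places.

June: labor force = 104,830 + 3,649 = 108,479; u = 3,649/108,479 = 3.36%.
July: labor force = 103,448 + 3,167 = 106,615; u = 3,167/106,615 = 2.97%.
Change = 2.97% − 3.36% = −0.39 pp.

The unemployment rate changed by −0.39 percentage points.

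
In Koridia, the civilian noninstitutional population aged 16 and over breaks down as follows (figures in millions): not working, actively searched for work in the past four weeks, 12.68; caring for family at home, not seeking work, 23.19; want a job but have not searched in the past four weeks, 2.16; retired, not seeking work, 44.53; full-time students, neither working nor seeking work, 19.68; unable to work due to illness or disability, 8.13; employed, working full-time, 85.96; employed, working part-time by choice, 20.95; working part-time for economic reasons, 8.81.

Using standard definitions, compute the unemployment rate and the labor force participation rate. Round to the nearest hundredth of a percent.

Employed = 85.96 + 20.95 + 8.81 = 115.72 million (anyone who worked, including part-time for economic reasons, counts as employed).
Unemployed = 12.68 million.
Labor force = 115.72 + 12.68 = 128.40 million.
Not in labor force = 23.19 + 2.16 + 44.53 + 19.68 + 8.13 = 97.69 million (those not working and not actively searching are outside the labor force — including those who want a job but have given up searching).
Civilian working-age population = 128.40 + 97.69 = 226.09 million.
Unemployment rate = 12.68 / 128.40 = 9.88%.
Labor force participation rate = 128.40 / 226.09 = 56.79%.

Unemployment rate ≈ 9.88%; labor force participation rate ≈ 56.79%.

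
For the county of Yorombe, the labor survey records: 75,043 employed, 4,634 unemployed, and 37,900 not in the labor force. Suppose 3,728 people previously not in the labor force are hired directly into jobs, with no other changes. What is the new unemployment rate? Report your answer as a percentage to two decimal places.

Initially, labor force = 75,043 + 4,634 = 79,677, so u = 4,634/79,677 = 5.82%.
After the change, employed and labor force both rise by 3,728; unemployed unchanged → E = 78,771, U = 4,634, labor force = 83,405.
New unemployment rate = 4,634 / 83,405 = 5.56%.

New unemployment rate ≈ 5.56%.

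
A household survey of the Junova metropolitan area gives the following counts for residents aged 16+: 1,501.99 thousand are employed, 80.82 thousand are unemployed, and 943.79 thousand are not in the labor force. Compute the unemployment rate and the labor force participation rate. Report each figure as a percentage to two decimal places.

Unemployment rate ≈ 5.11%; labor force participation rate ≈ 62.65%.

Labor force = employed + unemployed = 1,501.99 + 80.82 = 1,582.81 thousand.
Working-age population = 1,582.81 + 943.79 = 2,526.60 thousand.
Unemployment rate = 80.82 / 1,582.81 = 5.11%.
Labor force participation rate = 1,582.81 / 2,526.60 = 62.65%.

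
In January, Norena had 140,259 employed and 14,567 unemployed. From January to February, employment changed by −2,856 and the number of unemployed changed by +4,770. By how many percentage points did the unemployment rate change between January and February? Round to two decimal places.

The unemployment rate changed by +2.93 percentage points.

January: labor force = 140,259 + 14,567 = 154,826; u = 14,567/154,826 = 9.41%.
February: labor force = 137,403 + 19,337 = 156,740; u = 19,337/156,740 = 12.34%.
Change = 12.34% − 9.41% = +2.93 pp.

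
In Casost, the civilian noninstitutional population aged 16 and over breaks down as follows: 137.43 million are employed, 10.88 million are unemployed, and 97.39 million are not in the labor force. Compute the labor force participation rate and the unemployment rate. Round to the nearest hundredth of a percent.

Labor force = employed + unemployed = 137.43 + 10.88 = 148.31 million.
Working-age population = 148.31 + 97.39 = 245.70 million.
Unemployment rate = 10.88 / 148.31 = 7.34%.
Labor force participation rate = 148.31 / 245.70 = 60.36%.

Labor force participation rate ≈ 60.36%; unemployment rate ≈ 7.34%.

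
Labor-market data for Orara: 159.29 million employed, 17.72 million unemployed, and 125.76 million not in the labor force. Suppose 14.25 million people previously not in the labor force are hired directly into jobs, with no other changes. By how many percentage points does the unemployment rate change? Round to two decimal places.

Initially, labor force = 159.29 + 17.72 = 177.01 million, so u = 17.72/177.01 = 10.01%.
After the change, employed and labor force both rise by 14.25; unemployed unchanged → E = 173.54, U = 17.72, labor force = 191.26 million.
New unemployment rate = 17.72 / 191.26 = 9.26%.
Change = 9.26% − 10.01% = −0.75 percentage points.

The unemployment rate changes by −0.75 percentage points.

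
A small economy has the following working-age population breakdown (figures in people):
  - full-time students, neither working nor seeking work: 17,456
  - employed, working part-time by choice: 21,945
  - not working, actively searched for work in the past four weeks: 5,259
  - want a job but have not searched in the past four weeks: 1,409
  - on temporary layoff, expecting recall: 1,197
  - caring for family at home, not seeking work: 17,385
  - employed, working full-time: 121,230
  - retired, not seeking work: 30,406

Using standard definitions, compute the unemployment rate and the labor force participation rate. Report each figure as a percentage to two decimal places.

Employed = 21,945 + 121,230 = 143,175.
Unemployed = 5,259 + 1,197 = 6,456 (jobless and actively searching, or on temporary layoff).
Labor force = 143,175 + 6,456 = 149,631.
Not in labor force = 17,456 + 1,409 + 17,385 + 30,406 = 66,656 (those not working and not actively searching are outside the labor force — including those who want a job but have given up searching).
Civilian working-age population = 149,631 + 66,656 = 216,287.
Unemployment rate = 6,456 / 149,631 = 4.31%.
Labor force participation rate = 149,631 / 216,287 = 69.18%.

Unemployment rate ≈ 4.31%; labor force participation rate ≈ 69.18%.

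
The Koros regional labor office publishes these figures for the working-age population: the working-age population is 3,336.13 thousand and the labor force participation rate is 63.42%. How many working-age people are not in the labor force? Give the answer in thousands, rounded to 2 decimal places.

About 1,220.36 thousand are not in the labor force.

Share not in the labor force = 1 − 0.6342 = 0.3658.
Not in labor force = 0.3658 × 3,336.13 ≈ 1,220.36 thousand.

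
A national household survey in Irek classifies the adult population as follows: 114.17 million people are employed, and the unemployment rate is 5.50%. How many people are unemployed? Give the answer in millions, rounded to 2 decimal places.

Let U be the number unemployed. The labor force is E + U, and U/(E+U) = 0.0550.
So U = 0.0550 × 114.17 / (1 − 0.0550) = 6.2793 / 0.9450 ≈ 6.64 million.

About 6.64 million are unemployed.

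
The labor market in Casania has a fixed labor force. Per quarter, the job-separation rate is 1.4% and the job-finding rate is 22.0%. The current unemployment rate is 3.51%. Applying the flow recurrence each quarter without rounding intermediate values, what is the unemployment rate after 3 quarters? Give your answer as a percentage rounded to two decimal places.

With a fixed labor force, u_{t+1} = u_t + s·(1−u_t) − f·u_t = u_t·(1−s−f) + s.
Here 1−s−f = 0.766 and s = 0.014.
u_1 = 0.035100 × 0.766 + 0.014 = 0.040887.
u_2 = 0.040887 × 0.766 + 0.014 = 0.045319.
u_3 = 0.045319 × 0.766 + 0.014 = 0.048714.

Unemployment rate after three quarters ≈ 4.87%.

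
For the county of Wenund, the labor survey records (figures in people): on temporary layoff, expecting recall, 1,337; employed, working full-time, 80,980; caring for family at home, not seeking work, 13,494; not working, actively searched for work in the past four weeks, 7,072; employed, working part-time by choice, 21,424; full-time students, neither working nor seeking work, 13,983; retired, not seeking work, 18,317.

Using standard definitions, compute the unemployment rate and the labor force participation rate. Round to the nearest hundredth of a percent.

Unemployment rate ≈ 7.59%; labor force participation rate ≈ 70.76%.

Employed = 80,980 + 21,424 = 102,404.
Unemployed = 1,337 + 7,072 = 8,409 (jobless and actively searching, or on temporary layoff).
Labor force = 102,404 + 8,409 = 110,813.
Not in labor force = 13,494 + 13,983 + 18,317 = 45,794 (those not working and not actively searching are outside the labor force).
Civilian working-age population = 110,813 + 45,794 = 156,607.
Unemployment rate = 8,409 / 110,813 = 7.59%.
Labor force participation rate = 110,813 / 156,607 = 70.76%.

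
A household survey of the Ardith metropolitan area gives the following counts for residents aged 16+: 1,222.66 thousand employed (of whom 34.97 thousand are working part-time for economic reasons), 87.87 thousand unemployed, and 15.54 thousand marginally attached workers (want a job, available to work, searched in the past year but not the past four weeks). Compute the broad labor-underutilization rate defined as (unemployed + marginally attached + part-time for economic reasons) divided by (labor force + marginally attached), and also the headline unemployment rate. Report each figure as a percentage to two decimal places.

Labor force = 1,222.66 + 87.87 = 1,310.53 thousand.
Numerator = 87.87 + 15.54 + 34.97 = 138.38 thousand.
Denominator = 1,310.53 + 15.54 = 1,326.07 thousand.
Broad rate = 138.38 / 1,326.07 = 10.44%.
Headline unemployment rate = 87.87 / 1,310.53 = 6.70%.

Broad underutilization rate ≈ 10.44%; headline unemployment rate ≈ 6.70%.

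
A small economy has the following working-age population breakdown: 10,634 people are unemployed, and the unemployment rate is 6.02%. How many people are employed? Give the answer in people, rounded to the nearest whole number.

About 166,011 are employed.

Labor force = U / u = 10,634 / 0.0602 ≈ 176,645.
Employed = labor force − unemployed = 176,645 − 10,634 = 166,011.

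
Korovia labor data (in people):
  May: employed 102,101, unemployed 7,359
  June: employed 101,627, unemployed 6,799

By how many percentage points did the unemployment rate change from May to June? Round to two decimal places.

The unemployment rate changed by −0.45 percentage points.

May: labor force = 102,101 + 7,359 = 109,460; u = 7,359/109,460 = 6.72%.
June: labor force = 101,627 + 6,799 = 108,426; u = 6,799/108,426 = 6.27%.
Change = 6.27% − 6.72% = −0.45 pp.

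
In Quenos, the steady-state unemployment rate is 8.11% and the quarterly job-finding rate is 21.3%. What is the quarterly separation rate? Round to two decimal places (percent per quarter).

From u* = s/(s+f): s = u·f/(1−u).
s = 0.0811 × 21.3 / (1 − 0.0811) = 1.7274 / 0.9189 ≈ 1.88% per quarter.

Separation rate ≈ 1.88% per quarter.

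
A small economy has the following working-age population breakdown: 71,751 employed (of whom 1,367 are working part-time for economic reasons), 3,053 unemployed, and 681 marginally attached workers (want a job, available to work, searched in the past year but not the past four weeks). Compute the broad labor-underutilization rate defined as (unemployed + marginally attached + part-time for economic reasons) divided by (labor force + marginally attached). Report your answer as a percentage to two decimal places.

Broad underutilization rate ≈ 6.76%.

Labor force = 71,751 + 3,053 = 74,804.
Numerator = 3,053 + 681 + 1,367 = 5,101.
Denominator = 74,804 + 681 = 75,485.
Broad rate = 5,101 / 75,485 = 6.76%.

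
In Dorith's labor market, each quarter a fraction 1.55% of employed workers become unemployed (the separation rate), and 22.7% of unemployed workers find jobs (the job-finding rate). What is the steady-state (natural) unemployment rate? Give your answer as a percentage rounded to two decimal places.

Steady-state unemployment rate ≈ 6.39%.

At steady state the flows balance: s·E = f·U, so U/(E+U) = s/(s+f).
u* = 1.55 / (1.55 + 22.7) = 1.55 / 24.25 = 6.39%.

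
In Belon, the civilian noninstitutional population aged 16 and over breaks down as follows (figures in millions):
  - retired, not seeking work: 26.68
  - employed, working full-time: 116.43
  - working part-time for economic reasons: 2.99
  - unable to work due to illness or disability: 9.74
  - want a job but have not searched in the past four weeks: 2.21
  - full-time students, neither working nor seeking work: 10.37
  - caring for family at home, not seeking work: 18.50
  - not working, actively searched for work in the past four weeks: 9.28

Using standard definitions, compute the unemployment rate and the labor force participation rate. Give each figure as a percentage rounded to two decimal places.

Employed = 116.43 + 2.99 = 119.42 million (anyone who worked, including part-time for economic reasons, counts as employed).
Unemployed = 9.28 million.
Labor force = 119.42 + 9.28 = 128.70 million.
Not in labor force = 26.68 + 9.74 + 2.21 + 10.37 + 18.50 = 67.50 million (those not working and not actively searching are outside the labor force — including those who want a job but have given up searching).
Civilian working-age population = 128.70 + 67.50 = 196.20 million.
Unemployment rate = 9.28 / 128.70 = 7.21%.
Labor force participation rate = 128.70 / 196.20 = 65.60%.

Unemployment rate ≈ 7.21%; labor force participation rate ≈ 65.60%.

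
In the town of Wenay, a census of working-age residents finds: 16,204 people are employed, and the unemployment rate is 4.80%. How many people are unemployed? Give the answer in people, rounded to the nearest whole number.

Let U be the number unemployed. The labor force is E + U, and U/(E+U) = 0.0480.
So U = 0.0480 × 16,204 / (1 − 0.0480) = 777.79 / 0.9520 ≈ 817.

About 817 are unemployed.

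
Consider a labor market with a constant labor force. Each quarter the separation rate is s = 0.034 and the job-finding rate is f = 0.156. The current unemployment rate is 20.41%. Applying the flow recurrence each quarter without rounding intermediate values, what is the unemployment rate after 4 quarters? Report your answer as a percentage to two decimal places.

With a fixed labor force, u_{t+1} = u_t + s·(1−u_t) − f·u_t = u_t·(1−s−f) + s.
Here 1−s−f = 0.810 and s = 0.034.
u_1 = 0.204100 × 0.810 + 0.034 = 0.199321.
u_2 = 0.199321 × 0.810 + 0.034 = 0.195450.
u_3 = 0.195450 × 0.810 + 0.034 = 0.192315.
u_4 = 0.192315 × 0.810 + 0.034 = 0.189775.

Unemployment rate after four quarters ≈ 18.98%.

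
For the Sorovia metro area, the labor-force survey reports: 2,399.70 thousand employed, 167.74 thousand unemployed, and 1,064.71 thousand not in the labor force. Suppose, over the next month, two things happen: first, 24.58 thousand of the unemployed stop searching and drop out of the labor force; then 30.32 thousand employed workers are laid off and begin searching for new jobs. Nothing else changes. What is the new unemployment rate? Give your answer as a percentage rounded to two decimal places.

Initially, labor force = 2,399.70 + 167.74 = 2,567.44 thousand, so u = 167.74/2,567.44 = 6.53%.
After the first change, unemployed and labor force both fall by 24.58 → E = 2,399.70, U = 143.16, labor force = 2,542.86 thousand.
After the second change, employed falls and unemployed rises by 30.32; labor force unchanged → E = 2,369.38, U = 173.48, labor force = 2,542.86 thousand.
New unemployment rate = 173.48 / 2,542.86 = 6.82%.

New unemployment rate ≈ 6.82%.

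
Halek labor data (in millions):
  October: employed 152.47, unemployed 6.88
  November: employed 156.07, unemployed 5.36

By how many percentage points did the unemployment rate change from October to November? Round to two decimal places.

October: labor force = 152.47 + 6.88 = 159.35; u = 6.88/159.35 = 4.32%.
November: labor force = 156.07 + 5.36 = 161.43; u = 5.36/161.43 = 3.32%.
Change = 3.32% − 4.32% = −1.00 pp.

The unemployment rate changed by −1.00 percentage points.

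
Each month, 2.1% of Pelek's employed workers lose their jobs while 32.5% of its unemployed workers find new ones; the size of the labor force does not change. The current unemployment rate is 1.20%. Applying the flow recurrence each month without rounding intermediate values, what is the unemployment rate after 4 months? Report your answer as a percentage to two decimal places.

Unemployment rate after four months ≈ 5.18%.

With a fixed labor force, u_{t+1} = u_t + s·(1−u_t) − f·u_t = u_t·(1−s−f) + s.
Here 1−s−f = 0.654 and s = 0.021.
u_1 = 0.012000 × 0.654 + 0.021 = 0.028848.
u_2 = 0.028848 × 0.654 + 0.021 = 0.039867.
u_3 = 0.039867 × 0.654 + 0.021 = 0.047073.
u_4 = 0.047073 × 0.654 + 0.021 = 0.051786.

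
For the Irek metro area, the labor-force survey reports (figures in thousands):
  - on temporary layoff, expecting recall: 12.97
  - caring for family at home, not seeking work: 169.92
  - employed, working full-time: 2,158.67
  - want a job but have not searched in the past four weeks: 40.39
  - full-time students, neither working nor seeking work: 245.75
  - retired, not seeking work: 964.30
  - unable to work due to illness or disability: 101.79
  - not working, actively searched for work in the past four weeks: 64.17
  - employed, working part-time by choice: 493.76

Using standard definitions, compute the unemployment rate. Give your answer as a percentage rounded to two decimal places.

Employed = 2,158.67 + 493.76 = 2,652.43 thousand.
Unemployed = 12.97 + 64.17 = 77.14 thousand (jobless and actively searching, or on temporary layoff).
Labor force = 2,652.43 + 77.14 = 2,729.57 thousand.
Unemployment rate = 77.14 / 2,729.57 = 2.83%.

Unemployment rate ≈ 2.83%.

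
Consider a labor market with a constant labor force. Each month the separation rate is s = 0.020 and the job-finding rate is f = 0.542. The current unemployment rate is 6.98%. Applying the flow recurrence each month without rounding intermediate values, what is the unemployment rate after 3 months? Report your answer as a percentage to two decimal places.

Unemployment rate after three months ≈ 3.85%.

With a fixed labor force, u_{t+1} = u_t + s·(1−u_t) − f·u_t = u_t·(1−s−f) + s.
Here 1−s−f = 0.438 and s = 0.020.
u_1 = 0.069800 × 0.438 + 0.020 = 0.050572.
u_2 = 0.050572 × 0.438 + 0.020 = 0.042151.
u_3 = 0.042151 × 0.438 + 0.020 = 0.038462.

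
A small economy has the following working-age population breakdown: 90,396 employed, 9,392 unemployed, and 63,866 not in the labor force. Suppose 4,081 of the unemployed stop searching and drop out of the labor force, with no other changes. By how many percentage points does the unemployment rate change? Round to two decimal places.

The unemployment rate changes by −3.86 percentage points.

Initially, labor force = 90,396 + 9,392 = 99,788, so u = 9,392/99,788 = 9.41%.
After the change, unemployed and labor force both fall by 4,081 → E = 90,396, U = 5,311, labor force = 95,707.
New unemployment rate = 5,311 / 95,707 = 5.55%.
Change = 5.55% − 9.41% = −3.86 percentage points.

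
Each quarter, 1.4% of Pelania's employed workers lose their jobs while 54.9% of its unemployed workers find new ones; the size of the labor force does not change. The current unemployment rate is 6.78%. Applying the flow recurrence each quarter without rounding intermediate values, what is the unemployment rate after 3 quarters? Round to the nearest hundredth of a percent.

With a fixed labor force, u_{t+1} = u_t + s·(1−u_t) − f·u_t = u_t·(1−s−f) + s.
Here 1−s−f = 0.437 and s = 0.014.
u_1 = 0.067800 × 0.437 + 0.014 = 0.043629.
u_2 = 0.043629 × 0.437 + 0.014 = 0.033066.
u_3 = 0.033066 × 0.437 + 0.014 = 0.028450.

Unemployment rate after three quarters ≈ 2.84%.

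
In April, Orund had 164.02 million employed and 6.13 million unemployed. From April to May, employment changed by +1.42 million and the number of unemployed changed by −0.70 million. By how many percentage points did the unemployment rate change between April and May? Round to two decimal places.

The unemployment rate changed by −0.42 percentage points.

April: labor force = 164.02 + 6.13 = 170.15; u = 6.13/170.15 = 3.60%.
May: labor force = 165.44 + 5.43 = 170.87; u = 5.43/170.87 = 3.18%.
Change = 3.18% − 3.60% = −0.42 pp.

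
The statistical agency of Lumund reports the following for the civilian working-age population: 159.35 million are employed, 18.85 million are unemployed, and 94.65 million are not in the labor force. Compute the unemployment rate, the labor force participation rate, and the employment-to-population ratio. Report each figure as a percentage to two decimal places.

Unemployment rate ≈ 10.58%; labor force participation rate ≈ 65.31%; employment-population ratio ≈ 58.40%.

Labor force = employed + unemployed = 159.35 + 18.85 = 178.20 million.
Working-age population = 178.20 + 94.65 = 272.85 million.
Unemployment rate = 18.85 / 178.20 = 10.58%.
Labor force participation rate = 178.20 / 272.85 = 65.31%.
Employment-population ratio = 159.35 / 272.85 = 58.40%.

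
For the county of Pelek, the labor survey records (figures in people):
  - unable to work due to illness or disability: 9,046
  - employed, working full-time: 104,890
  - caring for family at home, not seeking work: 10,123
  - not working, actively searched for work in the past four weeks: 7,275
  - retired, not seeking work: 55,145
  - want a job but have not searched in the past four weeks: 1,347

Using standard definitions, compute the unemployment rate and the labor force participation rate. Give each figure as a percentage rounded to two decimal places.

Employed = 104,890.
Unemployed = 7,275.
Labor force = 104,890 + 7,275 = 112,165.
Not in labor force = 9,046 + 10,123 + 55,145 + 1,347 = 75,661 (those not working and not actively searching are outside the labor force — including those who want a job but have given up searching).
Civilian working-age population = 112,165 + 75,661 = 187,826.
Unemployment rate = 7,275 / 112,165 = 6.49%.
Labor force participation rate = 112,165 / 187,826 = 59.72%.

Unemployment rate ≈ 6.49%; labor force participation rate ≈ 59.72%.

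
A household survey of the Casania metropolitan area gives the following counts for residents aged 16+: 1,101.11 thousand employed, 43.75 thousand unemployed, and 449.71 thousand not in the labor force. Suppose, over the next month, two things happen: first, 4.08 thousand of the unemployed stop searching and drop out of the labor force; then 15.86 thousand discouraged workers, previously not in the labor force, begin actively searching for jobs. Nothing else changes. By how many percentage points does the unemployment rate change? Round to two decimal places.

The unemployment rate changes by +0.98 percentage points.

Initially, labor force = 1,101.11 + 43.75 = 1,144.86 thousand, so u = 43.75/1,144.86 = 3.82%.
After the first change, unemployed and labor force both fall by 4.08 → E = 1,101.11, U = 39.67, labor force = 1,140.78 thousand.
After the second change, unemployed and labor force both rise by 15.86 → E = 1,101.11, U = 55.53, labor force = 1,156.64 thousand.
New unemployment rate = 55.53 / 1,156.64 = 4.80%.
Change = 4.80% − 3.82% = +0.98 percentage points.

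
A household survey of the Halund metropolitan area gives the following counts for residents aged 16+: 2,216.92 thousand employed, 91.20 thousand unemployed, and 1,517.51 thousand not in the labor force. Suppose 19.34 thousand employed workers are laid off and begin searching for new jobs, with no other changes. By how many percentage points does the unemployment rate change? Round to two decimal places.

The unemployment rate changes by +0.84 percentage points.

Initially, labor force = 2,216.92 + 91.20 = 2,308.12 thousand, so u = 91.20/2,308.12 = 3.95%.
After the change, employed falls and unemployed rises by 19.34; labor force unchanged → E = 2,197.58, U = 110.54, labor force = 2,308.12 thousand.
New unemployment rate = 110.54 / 2,308.12 = 4.79%.
Change = 4.79% − 3.95% = +0.84 percentage points.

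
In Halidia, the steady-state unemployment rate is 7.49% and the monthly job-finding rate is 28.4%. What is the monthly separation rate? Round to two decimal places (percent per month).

Separation rate ≈ 2.30% per month.

From u* = s/(s+f): s = u·f/(1−u).
s = 0.0749 × 28.4 / (1 − 0.0749) = 2.1272 / 0.9251 ≈ 2.30% per month.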